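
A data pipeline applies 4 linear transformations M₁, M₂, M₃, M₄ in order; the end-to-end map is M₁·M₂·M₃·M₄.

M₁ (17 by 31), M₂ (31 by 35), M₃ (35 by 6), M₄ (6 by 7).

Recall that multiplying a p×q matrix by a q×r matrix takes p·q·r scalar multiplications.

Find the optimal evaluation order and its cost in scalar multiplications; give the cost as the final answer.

Adjacent pairs: M₁M₂ = 17·31·35 = 18445; M₂M₃ = 31·35·6 = 6510; M₃M₄ = 35·6·7 = 1470.
Length 3: M₁..M₃: k=1: 0+6510+17·31·6=9672; k=2: 18445+0+17·35·6=22015 → min 9672 | M₂..M₄: k=2: 0+1470+31·35·7=9065; k=3: 6510+0+31·6·7=7812 → min 7812.
Length 4: M₁..M₄: k=1: 0+7812+17·31·7=11501; k=2: 18445+1470+17·35·7=24080; k=3: 9672+0+17·6·7=10386 → min 10386.
Optimal parenthesization: ((M₁·(M₂·M₃))·M₄) with cost 10386.

10386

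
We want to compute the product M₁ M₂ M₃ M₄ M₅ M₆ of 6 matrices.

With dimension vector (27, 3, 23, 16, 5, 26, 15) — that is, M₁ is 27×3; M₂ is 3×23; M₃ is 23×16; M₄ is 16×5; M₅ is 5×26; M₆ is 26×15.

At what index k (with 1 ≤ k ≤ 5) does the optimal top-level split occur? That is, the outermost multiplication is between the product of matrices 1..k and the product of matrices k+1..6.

Adjacent pairs: M₁M₂ = 27·3·23 = 1863; M₂M₃ = 3·23·16 = 1104; M₃M₄ = 23·16·5 = 1840; M₄M₅ = 16·5·26 = 2080; M₅M₆ = 5·26·15 = 1950.
Length 3: M₁..M₃: k=1: 0+1104+27·3·16=2400; k=2: 1863+0+27·23·16=11799 → min 2400 | M₂..M₄: k=2: 0+1840+3·23·5=2185; k=3: 1104+0+3·16·5=1344 → min 1344 | M₃..M₅: k=3: 0+2080+23·16·26=11648; k=4: 1840+0+23·5·26=4830 → min 4830 | M₄..M₆: k=4: 0+1950+16·5·15=3150; k=5: 2080+0+16·26·15=8320 → min 3150.
Length 4: M₁..M₄: k=1: 0+1344+27·3·5=1749; k=2: 1863+1840+27·23·5=6808; k=3: 2400+0+27·16·5=4560 → min 1749 | M₂..M₅: k=2: 0+4830+3·23·26=6624; k=3: 1104+2080+3·16·26=4432; k=4: 1344+0+3·5·26=1734 → min 1734 | M₃..M₆: k=3: 0+3150+23·16·15=8670; k=4: 1840+1950+23·5·15=5515; k=5: 4830+0+23·26·15=13800 → min 5515.
Length 5: M₁..M₅: k=1: 0+1734+27·3·26=3840; k=2: 1863+4830+27·23·26=22839; k=3: 2400+2080+27·16·26=15712; k=4: 1749+0+27·5·26=5259 → min 3840 | M₂..M₆: k=2: 0+5515+3·23·15=6550; k=3: 1104+3150+3·16·15=4974; k=4: 1344+1950+3·5·15=3519; k=5: 1734+0+3·26·15=2904 → min 2904.
Top-level splits: k=1: (M₁..M₁)·(M₂..M₆) → 0+2904+27·3·15 = 4119; k=2: (M₁..M₂)·(M₃..M₆) → 1863+5515+27·23·15 = 16693; k=3: (M₁..M₃)·(M₄..M₆) → 2400+3150+27·16·15 = 12030; k=4: (M₁..M₄)·(M₅..M₆) → 1749+1950+27·5·15 = 5724; k=5: (M₁..M₅)·(M₆..M₆) → 3840+0+27·26·15 = 14370.
Best split is after M₁, i.e. k = 1.

1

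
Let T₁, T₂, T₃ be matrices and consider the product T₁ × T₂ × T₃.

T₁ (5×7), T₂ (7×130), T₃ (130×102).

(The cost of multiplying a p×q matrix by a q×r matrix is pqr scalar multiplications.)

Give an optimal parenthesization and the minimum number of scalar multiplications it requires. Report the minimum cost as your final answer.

(T₁ × (T₂ × T₃)): cost 96390.
((T₁ × T₂) × T₃): cost 70850.
Optimal: ((T₁ × T₂) × T₃) with cost 70850.

70850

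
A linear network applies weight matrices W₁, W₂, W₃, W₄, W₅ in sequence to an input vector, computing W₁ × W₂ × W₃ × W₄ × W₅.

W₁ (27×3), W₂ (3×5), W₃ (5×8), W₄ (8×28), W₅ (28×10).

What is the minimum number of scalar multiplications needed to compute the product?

2442

Adjacent pairs: W₁W₂ = 27·3·5 = 405; W₂W₃ = 3·5·8 = 120; W₃W₄ = 5·8·28 = 1120; W₄W₅ = 8·28·10 = 2240.
Length 3: W₁..W₃: k=1: 0+120+27·3·8=768; k=2: 405+0+27·5·8=1485 → min 768 | W₂..W₄: k=2: 0+1120+3·5·28=1540; k=3: 120+0+3·8·28=792 → min 792 | W₃..W₅: k=3: 0+2240+5·8·10=2640; k=4: 1120+0+5·28·10=2520 → min 2520.
Length 4: W₁..W₄: k=1: 0+792+27·3·28=3060; k=2: 405+1120+27·5·28=5305; k=3: 768+0+27·8·28=6816 → min 3060 | W₂..W₅: k=2: 0+2520+3·5·10=2670; k=3: 120+2240+3·8·10=2600; k=4: 792+0+3·28·10=1632 → min 1632.
Length 5: W₁..W₅: k=1: 0+1632+27·3·10=2442; k=2: 405+2520+27·5·10=4275; k=3: 768+2240+27·8·10=5168; k=4: 3060+0+27·28·10=10620 → min 2442.
Optimal order: (W₁ × (((W₂ × W₃) × W₄) × W₅)) with cost 2442.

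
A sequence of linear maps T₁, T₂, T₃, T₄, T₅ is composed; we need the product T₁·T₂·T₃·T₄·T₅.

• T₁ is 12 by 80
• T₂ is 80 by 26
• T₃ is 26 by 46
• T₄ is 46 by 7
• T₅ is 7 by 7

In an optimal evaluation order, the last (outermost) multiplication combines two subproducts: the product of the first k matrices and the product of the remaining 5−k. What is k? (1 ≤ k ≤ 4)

Adjacent pairs: T₁T₂ = 12·80·26 = 24960; T₂T₃ = 80·26·46 = 95680; T₃T₄ = 26·46·7 = 8372; T₄T₅ = 46·7·7 = 2254.
Length 3: T₁..T₃: k=1: 0+95680+12·80·46=139840; k=2: 24960+0+12·26·46=39312 → min 39312 | T₂..T₄: k=2: 0+8372+80·26·7=22932; k=3: 95680+0+80·46·7=121440 → min 22932 | T₃..T₅: k=3: 0+2254+26·46·7=10626; k=4: 8372+0+26·7·7=9646 → min 9646.
Length 4: T₁..T₄: k=1: 0+22932+12·80·7=29652; k=2: 24960+8372+12·26·7=35516; k=3: 39312+0+12·46·7=43176 → min 29652 | T₂..T₅: k=2: 0+9646+80·26·7=24206; k=3: 95680+2254+80·46·7=123694; k=4: 22932+0+80·7·7=26852 → min 24206.
Top-level splits: k=1: (T₁..T₁)·(T₂..T₅) → 0+24206+12·80·7 = 30926; k=2: (T₁..T₂)·(T₃..T₅) → 24960+9646+12·26·7 = 36790; k=3: (T₁..T₃)·(T₄..T₅) → 39312+2254+12·46·7 = 45430; k=4: (T₁..T₄)·(T₅..T₅) → 29652+0+12·7·7 = 30240.
Best split is after T₄, i.e. k = 4.

4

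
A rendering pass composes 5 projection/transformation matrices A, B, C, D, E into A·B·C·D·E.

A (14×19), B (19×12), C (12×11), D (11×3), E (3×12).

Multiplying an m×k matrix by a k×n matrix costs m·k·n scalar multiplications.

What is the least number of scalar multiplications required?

Adjacent pairs: AB = 14·19·12 = 3192; BC = 19·12·11 = 2508; CD = 12·11·3 = 396; DE = 11·3·12 = 396.
Length 3: A..C: k=1: 0+2508+14·19·11=5434; k=2: 3192+0+14·12·11=5040 → min 5040 | B..D: k=2: 0+396+19·12·3=1080; k=3: 2508+0+19·11·3=3135 → min 1080 | C..E: k=3: 0+396+12·11·12=1980; k=4: 396+0+12·3·12=828 → min 828.
Length 4: A..D: k=1: 0+1080+14·19·3=1878; k=2: 3192+396+14·12·3=4092; k=3: 5040+0+14·11·3=5502 → min 1878 | B..E: k=2: 0+828+19·12·12=3564; k=3: 2508+396+19·11·12=5412; k=4: 1080+0+19·3·12=1764 → min 1764.
Length 5: A..E: k=1: 0+1764+14·19·12=4956; k=2: 3192+828+14·12·12=6036; k=3: 5040+396+14·11·12=7284; k=4: 1878+0+14·3·12=2382 → min 2382.
Optimal order: ((A·(B·(C·D)))·E) with cost 2382.

2382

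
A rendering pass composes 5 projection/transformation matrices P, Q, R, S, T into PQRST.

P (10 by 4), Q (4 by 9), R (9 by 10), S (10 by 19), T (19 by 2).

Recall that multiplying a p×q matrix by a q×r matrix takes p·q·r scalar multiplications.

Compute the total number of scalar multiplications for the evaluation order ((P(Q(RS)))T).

(RS): 9×10 by 10×19 → 9×19, cost 9·10·19 = 1710
(Q(RS)): 4×9 by 9×19 → 4×19, cost 4·9·19 = 684; cumulative 2394
(P(Q(RS))): 10×4 by 4×19 → 10×19, cost 10·4·19 = 760; cumulative 3154
((P(Q(RS)))T): 10×19 by 19×2 → 10×2, cost 10·19·2 = 380; cumulative 3534
Total: 3534 scalar multiplications.

3534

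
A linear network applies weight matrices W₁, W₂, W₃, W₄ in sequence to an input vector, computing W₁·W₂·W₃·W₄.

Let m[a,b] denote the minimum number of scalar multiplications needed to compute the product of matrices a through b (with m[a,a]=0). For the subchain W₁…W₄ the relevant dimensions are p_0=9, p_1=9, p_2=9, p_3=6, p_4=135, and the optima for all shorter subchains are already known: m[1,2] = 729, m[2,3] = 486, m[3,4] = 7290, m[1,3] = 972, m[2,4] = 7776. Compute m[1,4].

8262

m[1,4] = min over k∈[1,3] of m[1,k]+m[k+1,4]+p_{0}·p_k·p_{4}.
k=1: 0 + 7776 + 9·9·135 = 18711; k=2: 729 + 7290 + 9·9·135 = 18954; k=3: 972 + 0 + 9·6·135 = 8262.
Minimum: 8262 at k=3.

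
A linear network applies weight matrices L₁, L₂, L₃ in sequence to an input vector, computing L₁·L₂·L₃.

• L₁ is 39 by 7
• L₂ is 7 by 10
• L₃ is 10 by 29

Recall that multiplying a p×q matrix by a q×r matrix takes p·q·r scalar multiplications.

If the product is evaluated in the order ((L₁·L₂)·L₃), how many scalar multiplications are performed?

14040

(L₁·L₂): 39×7 by 7×10 → 39×10, cost 39·7·10 = 2730
((L₁·L₂)·L₃): 39×10 by 10×29 → 39×29, cost 39·10·29 = 11310; cumulative 14040
Total: 14040 scalar multiplications.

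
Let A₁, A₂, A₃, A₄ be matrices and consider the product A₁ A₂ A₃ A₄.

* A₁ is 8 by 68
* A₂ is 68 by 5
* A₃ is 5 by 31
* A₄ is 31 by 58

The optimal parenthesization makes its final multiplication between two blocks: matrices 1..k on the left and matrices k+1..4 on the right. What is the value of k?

2

Adjacent pairs: A₁A₂ = 8·68·5 = 2720; A₂A₃ = 68·5·31 = 10540; A₃A₄ = 5·31·58 = 8990.
Length 3: A₁..A₃: k=1: 0+10540+8·68·31=27404; k=2: 2720+0+8·5·31=3960 → min 3960 | A₂..A₄: k=2: 0+8990+68·5·58=28710; k=3: 10540+0+68·31·58=132804 → min 28710.
Top-level splits: k=1: (A₁..A₁)·(A₂..A₄) → 0+28710+8·68·58 = 60262; k=2: (A₁..A₂)·(A₃..A₄) → 2720+8990+8·5·58 = 14030; k=3: (A₁..A₃)·(A₄..A₄) → 3960+0+8·31·58 = 18344.
Best split is after A₂, i.e. k = 2.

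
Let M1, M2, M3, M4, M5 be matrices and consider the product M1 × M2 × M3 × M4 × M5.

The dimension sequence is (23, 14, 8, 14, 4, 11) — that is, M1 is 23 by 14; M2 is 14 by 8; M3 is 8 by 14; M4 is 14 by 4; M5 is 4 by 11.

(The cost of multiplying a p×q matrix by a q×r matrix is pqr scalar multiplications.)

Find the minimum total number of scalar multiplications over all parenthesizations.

3196

Adjacent pairs: M1M2 = 23·14·8 = 2576; M2M3 = 14·8·14 = 1568; M3M4 = 8·14·4 = 448; M4M5 = 14·4·11 = 616.
Length 3: M1..M3: k=1: 0+1568+23·14·14=6076; k=2: 2576+0+23·8·14=5152 → min 5152 | M2..M4: k=2: 0+448+14·8·4=896; k=3: 1568+0+14·14·4=2352 → min 896 | M3..M5: k=3: 0+616+8·14·11=1848; k=4: 448+0+8·4·11=800 → min 800.
Length 4: M1..M4: k=1: 0+896+23·14·4=2184; k=2: 2576+448+23·8·4=3760; k=3: 5152+0+23·14·4=6440 → min 2184 | M2..M5: k=2: 0+800+14·8·11=2032; k=3: 1568+616+14·14·11=4340; k=4: 896+0+14·4·11=1512 → min 1512.
Length 5: M1..M5: k=1: 0+1512+23·14·11=5054; k=2: 2576+800+23·8·11=5400; k=3: 5152+616+23·14·11=9310; k=4: 2184+0+23·4·11=3196 → min 3196.
Optimal order: ((M1 × (M2 × (M3 × M4))) × M5) with cost 3196.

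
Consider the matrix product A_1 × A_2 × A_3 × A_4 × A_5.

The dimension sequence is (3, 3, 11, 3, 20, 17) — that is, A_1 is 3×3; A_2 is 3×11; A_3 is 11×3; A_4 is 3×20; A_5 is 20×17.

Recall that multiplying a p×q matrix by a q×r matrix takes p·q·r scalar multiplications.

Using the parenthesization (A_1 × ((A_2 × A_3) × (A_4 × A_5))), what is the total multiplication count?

(A_2 × A_3): 3×11 by 11×3 → 3×3, cost 3·11·3 = 99
(A_4 × A_5): 3×20 by 20×17 → 3×17, cost 3·20·17 = 1020
((A_2 × A_3) × (A_4 × A_5)): 3×3 by 3×17 → 3×17, cost 3·3·17 = 153; cumulative 1272
(A_1 × ((A_2 × A_3) × (A_4 × A_5))): 3×3 by 3×17 → 3×17, cost 3·3·17 = 153; cumulative 1425
Total: 1425 scalar multiplications.

1425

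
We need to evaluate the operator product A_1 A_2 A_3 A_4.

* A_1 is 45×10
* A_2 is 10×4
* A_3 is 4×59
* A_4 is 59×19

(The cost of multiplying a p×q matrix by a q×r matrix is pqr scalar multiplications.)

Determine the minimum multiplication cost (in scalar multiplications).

Adjacent pairs: A_1A_2 = 45·10·4 = 1800; A_2A_3 = 10·4·59 = 2360; A_3A_4 = 4·59·19 = 4484.
Length 3: A_1..A_3: k=1: 0+2360+45·10·59=28910; k=2: 1800+0+45·4·59=12420 → min 12420 | A_2..A_4: k=2: 0+4484+10·4·19=5244; k=3: 2360+0+10·59·19=13570 → min 5244.
Length 4: A_1..A_4: k=1: 0+5244+45·10·19=13794; k=2: 1800+4484+45·4·19=9704; k=3: 12420+0+45·59·19=62865 → min 9704.
Optimal order: ((A_1 A_2) (A_3 A_4)) with cost 9704.

9704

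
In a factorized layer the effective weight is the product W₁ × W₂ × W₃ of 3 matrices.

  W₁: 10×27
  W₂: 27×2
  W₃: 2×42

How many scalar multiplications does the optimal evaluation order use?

1380

Order (W₁ × (W₂ × W₃)): (W₂ × W₃): 27×2 by 2×42 → 27×42, cost 27·2·42 = 2268; (W₁ × (W₂ × W₃)): 10×27 by 27×42 → 10×42, cost 10·27·42 = 11340; cumulative 13608. Total 13608.
Order ((W₁ × W₂) × W₃): (W₁ × W₂): 10×27 by 27×2 → 10×2, cost 10·27·2 = 540; ((W₁ × W₂) × W₃): 10×2 by 2×42 → 10×42, cost 10·2·42 = 840; cumulative 1380. Total 1380.
Minimum: 1380.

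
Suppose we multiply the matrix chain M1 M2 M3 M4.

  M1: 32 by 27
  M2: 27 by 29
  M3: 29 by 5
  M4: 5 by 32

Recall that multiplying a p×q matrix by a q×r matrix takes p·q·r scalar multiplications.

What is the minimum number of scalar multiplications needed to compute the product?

13355

Adjacent pairs: M1M2 = 32·27·29 = 25056; M2M3 = 27·29·5 = 3915; M3M4 = 29·5·32 = 4640.
Length 3: M1..M3: k=1: 0+3915+32·27·5=8235; k=2: 25056+0+32·29·5=29696 → min 8235 | M2..M4: k=2: 0+4640+27·29·32=29696; k=3: 3915+0+27·5·32=8235 → min 8235.
Length 4: M1..M4: k=1: 0+8235+32·27·32=35883; k=2: 25056+4640+32·29·32=59392; k=3: 8235+0+32·5·32=13355 → min 13355.
Optimal order: ((M1 (M2 M3)) M4) with cost 13355.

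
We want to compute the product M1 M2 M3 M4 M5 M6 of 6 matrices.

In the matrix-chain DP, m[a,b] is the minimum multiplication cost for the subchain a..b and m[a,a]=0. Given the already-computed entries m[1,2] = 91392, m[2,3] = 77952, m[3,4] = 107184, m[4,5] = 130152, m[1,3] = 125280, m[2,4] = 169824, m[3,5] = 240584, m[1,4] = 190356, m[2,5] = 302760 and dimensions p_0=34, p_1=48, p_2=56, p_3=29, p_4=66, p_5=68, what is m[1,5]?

m[1,5] = min over k∈[1,4] of m[1,k]+m[k+1,5]+p_{0}·p_k·p_{5}.
k=1: 0 + 302760 + 34·48·68 = 413736; k=2: 91392 + 240584 + 34·56·68 = 461448; k=3: 125280 + 130152 + 34·29·68 = 322480; k=4: 190356 + 0 + 34·66·68 = 342948.
Minimum: 322480 at k=3.

322480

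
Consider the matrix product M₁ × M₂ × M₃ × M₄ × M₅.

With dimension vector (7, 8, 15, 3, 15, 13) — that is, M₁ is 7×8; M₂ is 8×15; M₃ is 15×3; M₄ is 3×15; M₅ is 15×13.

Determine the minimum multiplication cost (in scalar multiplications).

1386

Adjacent pairs: M₁M₂ = 7·8·15 = 840; M₂M₃ = 8·15·3 = 360; M₃M₄ = 15·3·15 = 675; M₄M₅ = 3·15·13 = 585.
Length 3: M₁..M₃: k=1: 0+360+7·8·3=528; k=2: 840+0+7·15·3=1155 → min 528 | M₂..M₄: k=2: 0+675+8·15·15=2475; k=3: 360+0+8·3·15=720 → min 720 | M₃..M₅: k=3: 0+585+15·3·13=1170; k=4: 675+0+15·15·13=3600 → min 1170.
Length 4: M₁..M₄: k=1: 0+720+7·8·15=1560; k=2: 840+675+7·15·15=3090; k=3: 528+0+7·3·15=843 → min 843 | M₂..M₅: k=2: 0+1170+8·15·13=2730; k=3: 360+585+8·3·13=1257; k=4: 720+0+8·15·13=2280 → min 1257.
Length 5: M₁..M₅: k=1: 0+1257+7·8·13=1985; k=2: 840+1170+7·15·13=3375; k=3: 528+585+7·3·13=1386; k=4: 843+0+7·15·13=2208 → min 1386.
Optimal order: ((M₁ × (M₂ × M₃)) × (M₄ × M₅)) with cost 1386.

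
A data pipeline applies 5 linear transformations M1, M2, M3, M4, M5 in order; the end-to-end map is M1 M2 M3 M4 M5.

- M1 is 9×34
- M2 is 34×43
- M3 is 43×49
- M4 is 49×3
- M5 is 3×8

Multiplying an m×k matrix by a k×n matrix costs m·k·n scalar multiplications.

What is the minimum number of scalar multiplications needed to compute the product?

Adjacent pairs: M1M2 = 9·34·43 = 13158; M2M3 = 34·43·49 = 71638; M3M4 = 43·49·3 = 6321; M4M5 = 49·3·8 = 1176.
Length 3: M1..M3: k=1: 0+71638+9·34·49=86632; k=2: 13158+0+9·43·49=32121 → min 32121 | M2..M4: k=2: 0+6321+34·43·3=10707; k=3: 71638+0+34·49·3=76636 → min 10707 | M3..M5: k=3: 0+1176+43·49·8=18032; k=4: 6321+0+43·3·8=7353 → min 7353.
Length 4: M1..M4: k=1: 0+10707+9·34·3=11625; k=2: 13158+6321+9·43·3=20640; k=3: 32121+0+9·49·3=33444 → min 11625 | M2..M5: k=2: 0+7353+34·43·8=19049; k=3: 71638+1176+34·49·8=86142; k=4: 10707+0+34·3·8=11523 → min 11523.
Length 5: M1..M5: k=1: 0+11523+9·34·8=13971; k=2: 13158+7353+9·43·8=23607; k=3: 32121+1176+9·49·8=36825; k=4: 11625+0+9·3·8=11841 → min 11841.
Optimal order: ((M1 (M2 (M3 M4))) M5) with cost 11841.

11841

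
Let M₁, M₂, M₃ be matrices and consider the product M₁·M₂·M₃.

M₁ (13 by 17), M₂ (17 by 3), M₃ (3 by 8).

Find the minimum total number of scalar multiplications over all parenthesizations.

975

Order (M₁·(M₂·M₃)): (M₂·M₃): 17×3 by 3×8 → 17×8, cost 17·3·8 = 408; (M₁·(M₂·M₃)): 13×17 by 17×8 → 13×8, cost 13·17·8 = 1768; cumulative 2176. Total 2176.
Order ((M₁·M₂)·M₃): (M₁·M₂): 13×17 by 17×3 → 13×3, cost 13·17·3 = 663; ((M₁·M₂)·M₃): 13×3 by 3×8 → 13×8, cost 13·3·8 = 312; cumulative 975. Total 975.
Minimum: 975.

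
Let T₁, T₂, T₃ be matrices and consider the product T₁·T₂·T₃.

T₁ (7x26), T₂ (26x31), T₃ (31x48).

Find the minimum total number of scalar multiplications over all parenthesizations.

Order (T₁·(T₂·T₃)): (T₂·T₃): 26×31 by 31×48 → 26×48, cost 26·31·48 = 38688; (T₁·(T₂·T₃)): 7×26 by 26×48 → 7×48, cost 7·26·48 = 8736; cumulative 47424. Total 47424.
Order ((T₁·T₂)·T₃): (T₁·T₂): 7×26 by 26×31 → 7×31, cost 7·26·31 = 5642; ((T₁·T₂)·T₃): 7×31 by 31×48 → 7×48, cost 7·31·48 = 10416; cumulative 16058. Total 16058.
Minimum: 16058.

16058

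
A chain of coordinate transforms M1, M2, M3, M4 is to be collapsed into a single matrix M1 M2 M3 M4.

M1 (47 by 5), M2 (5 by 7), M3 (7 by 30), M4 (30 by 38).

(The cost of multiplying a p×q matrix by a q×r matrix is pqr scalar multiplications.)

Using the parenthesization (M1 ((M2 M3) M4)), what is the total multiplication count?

(M2 M3): 5×7 by 7×30 → 5×30, cost 5·7·30 = 1050
((M2 M3) M4): 5×30 by 30×38 → 5×38, cost 5·30·38 = 5700; cumulative 6750
(M1 ((M2 M3) M4)): 47×5 by 5×38 → 47×38, cost 47·5·38 = 8930; cumulative 15680
Total: 15680 scalar multiplications.

15680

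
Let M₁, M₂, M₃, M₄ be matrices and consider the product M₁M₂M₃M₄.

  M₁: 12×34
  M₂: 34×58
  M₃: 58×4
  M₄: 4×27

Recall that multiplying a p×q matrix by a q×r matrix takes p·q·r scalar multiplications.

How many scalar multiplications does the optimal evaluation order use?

Adjacent pairs: M₁M₂ = 12·34·58 = 23664; M₂M₃ = 34·58·4 = 7888; M₃M₄ = 58·4·27 = 6264.
Length 3: M₁..M₃: k=1: 0+7888+12·34·4=9520; k=2: 23664+0+12·58·4=26448 → min 9520 | M₂..M₄: k=2: 0+6264+34·58·27=59508; k=3: 7888+0+34·4·27=11560 → min 11560.
Length 4: M₁..M₄: k=1: 0+11560+12·34·27=22576; k=2: 23664+6264+12·58·27=48720; k=3: 9520+0+12·4·27=10816 → min 10816.
Optimal order: ((M₁(M₂M₃))M₄) with cost 10816.

10816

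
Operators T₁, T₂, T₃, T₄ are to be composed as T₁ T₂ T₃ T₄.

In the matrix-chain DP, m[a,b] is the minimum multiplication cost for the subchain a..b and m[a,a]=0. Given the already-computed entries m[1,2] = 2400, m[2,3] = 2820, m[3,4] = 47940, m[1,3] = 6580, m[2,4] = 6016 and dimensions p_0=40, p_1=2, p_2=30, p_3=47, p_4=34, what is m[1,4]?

m[1,4] = min over k∈[1,3] of m[1,k]+m[k+1,4]+p_{0}·p_k·p_{4}.
k=1: 0 + 6016 + 40·2·34 = 8736; k=2: 2400 + 47940 + 40·30·34 = 91140; k=3: 6580 + 0 + 40·47·34 = 70500.
Minimum: 8736 at k=1.

8736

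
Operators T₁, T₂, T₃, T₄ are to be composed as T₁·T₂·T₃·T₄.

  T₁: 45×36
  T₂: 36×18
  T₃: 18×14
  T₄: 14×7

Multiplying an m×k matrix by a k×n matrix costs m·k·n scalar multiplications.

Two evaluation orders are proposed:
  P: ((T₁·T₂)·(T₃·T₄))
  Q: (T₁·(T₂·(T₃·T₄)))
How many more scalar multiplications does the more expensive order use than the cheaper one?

Order P = ((T₁·T₂)·(T₃·T₄)): (T₁·T₂): 45×36 by 36×18 → 45×18, cost 45·36·18 = 29160; (T₃·T₄): 18×14 by 14×7 → 18×7, cost 18·14·7 = 1764; ((T₁·T₂)·(T₃·T₄)): 45×18 by 18×7 → 45×7, cost 45·18·7 = 5670; cumulative 36594. Total 36594.
Order Q = (T₁·(T₂·(T₃·T₄))): (T₃·T₄): 18×14 by 14×7 → 18×7, cost 18·14·7 = 1764; (T₂·(T₃·T₄)): 36×18 by 18×7 → 36×7, cost 36·18·7 = 4536; cumulative 6300; (T₁·(T₂·(T₃·T₄))): 45×36 by 36×7 → 45×7, cost 45·36·7 = 11340; cumulative 17640. Total 17640.
Difference: |36594 − 17640| = 18954.

18954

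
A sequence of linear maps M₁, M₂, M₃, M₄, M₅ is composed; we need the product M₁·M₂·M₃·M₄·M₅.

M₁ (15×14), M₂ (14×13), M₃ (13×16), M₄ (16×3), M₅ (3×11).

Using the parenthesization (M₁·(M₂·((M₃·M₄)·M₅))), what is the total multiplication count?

(M₃·M₄): 13×16 by 16×3 → 13×3, cost 13·16·3 = 624
((M₃·M₄)·M₅): 13×3 by 3×11 → 13×11, cost 13·3·11 = 429; cumulative 1053
(M₂·((M₃·M₄)·M₅)): 14×13 by 13×11 → 14×11, cost 14·13·11 = 2002; cumulative 3055
(M₁·(M₂·((M₃·M₄)·M₅))): 15×14 by 14×11 → 15×11, cost 15·14·11 = 2310; cumulative 5365
Total: 5365 scalar multiplications.

5365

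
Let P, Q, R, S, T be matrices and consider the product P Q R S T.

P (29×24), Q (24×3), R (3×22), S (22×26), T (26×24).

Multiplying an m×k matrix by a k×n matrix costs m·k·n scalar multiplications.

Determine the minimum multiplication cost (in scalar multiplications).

7764

Adjacent pairs: PQ = 29·24·3 = 2088; QR = 24·3·22 = 1584; RS = 3·22·26 = 1716; ST = 22·26·24 = 13728.
Length 3: P..R: k=1: 0+1584+29·24·22=16896; k=2: 2088+0+29·3·22=4002 → min 4002 | Q..S: k=2: 0+1716+24·3·26=3588; k=3: 1584+0+24·22·26=15312 → min 3588 | R..T: k=3: 0+13728+3·22·24=15312; k=4: 1716+0+3·26·24=3588 → min 3588.
Length 4: P..S: k=1: 0+3588+29·24·26=21684; k=2: 2088+1716+29·3·26=6066; k=3: 4002+0+29·22·26=20590 → min 6066 | Q..T: k=2: 0+3588+24·3·24=5316; k=3: 1584+13728+24·22·24=27984; k=4: 3588+0+24·26·24=18564 → min 5316.
Length 5: P..T: k=1: 0+5316+29·24·24=22020; k=2: 2088+3588+29·3·24=7764; k=3: 4002+13728+29·22·24=33042; k=4: 6066+0+29·26·24=24162 → min 7764.
Optimal order: ((P Q) ((R S) T)) with cost 7764.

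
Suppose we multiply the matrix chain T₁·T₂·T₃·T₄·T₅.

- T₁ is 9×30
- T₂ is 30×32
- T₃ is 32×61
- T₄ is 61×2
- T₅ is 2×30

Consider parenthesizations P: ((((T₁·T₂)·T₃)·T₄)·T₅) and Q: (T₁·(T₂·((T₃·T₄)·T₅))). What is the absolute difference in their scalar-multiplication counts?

14878

Order P = ((((T₁·T₂)·T₃)·T₄)·T₅): (T₁·T₂): 9×30 by 30×32 → 9×32, cost 9·30·32 = 8640; ((T₁·T₂)·T₃): 9×32 by 32×61 → 9×61, cost 9·32·61 = 17568; cumulative 26208; (((T₁·T₂)·T₃)·T₄): 9×61 by 61×2 → 9×2, cost 9·61·2 = 1098; cumulative 27306; ((((T₁·T₂)·T₃)·T₄)·T₅): 9×2 by 2×30 → 9×30, cost 9·2·30 = 540; cumulative 27846. Total 27846.
Order Q = (T₁·(T₂·((T₃·T₄)·T₅))): (T₃·T₄): 32×61 by 61×2 → 32×2, cost 32·61·2 = 3904; ((T₃·T₄)·T₅): 32×2 by 2×30 → 32×30, cost 32·2·30 = 1920; cumulative 5824; (T₂·((T₃·T₄)·T₅)): 30×32 by 32×30 → 30×30, cost 30·32·30 = 28800; cumulative 34624; (T₁·(T₂·((T₃·T₄)·T₅))): 9×30 by 30×30 → 9×30, cost 9·30·30 = 8100; cumulative 42724. Total 42724.
Difference: |27846 − 42724| = 14878.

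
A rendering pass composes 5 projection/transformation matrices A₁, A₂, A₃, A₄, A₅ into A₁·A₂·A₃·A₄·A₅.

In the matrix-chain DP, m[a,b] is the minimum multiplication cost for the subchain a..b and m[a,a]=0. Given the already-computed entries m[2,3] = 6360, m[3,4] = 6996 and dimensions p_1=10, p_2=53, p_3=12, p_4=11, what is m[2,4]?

7680

m[2,4] = min over k∈[2,3] of m[2,k]+m[k+1,4]+p_{1}·p_k·p_{4}.
k=2: 0 + 6996 + 10·53·11 = 12826; k=3: 6360 + 0 + 10·12·11 = 7680.
Minimum: 7680 at k=3.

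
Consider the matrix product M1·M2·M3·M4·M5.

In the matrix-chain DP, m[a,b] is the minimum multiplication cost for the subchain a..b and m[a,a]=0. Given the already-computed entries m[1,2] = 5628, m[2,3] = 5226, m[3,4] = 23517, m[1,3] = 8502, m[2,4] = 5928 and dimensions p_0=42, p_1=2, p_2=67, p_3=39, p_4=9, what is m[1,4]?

m[1,4] = min over k∈[1,3] of m[1,k]+m[k+1,4]+p_{0}·p_k·p_{4}.
k=1: 0 + 5928 + 42·2·9 = 6684; k=2: 5628 + 23517 + 42·67·9 = 54471; k=3: 8502 + 0 + 42·39·9 = 23244.
Minimum: 6684 at k=1.

6684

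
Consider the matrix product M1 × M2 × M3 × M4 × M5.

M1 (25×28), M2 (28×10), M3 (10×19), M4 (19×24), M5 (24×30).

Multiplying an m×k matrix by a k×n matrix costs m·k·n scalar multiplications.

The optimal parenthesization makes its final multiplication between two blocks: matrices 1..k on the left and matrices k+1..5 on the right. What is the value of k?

Adjacent pairs: M1M2 = 25·28·10 = 7000; M2M3 = 28·10·19 = 5320; M3M4 = 10·19·24 = 4560; M4M5 = 19·24·30 = 13680.
Length 3: M1..M3: k=1: 0+5320+25·28·19=18620; k=2: 7000+0+25·10·19=11750 → min 11750 | M2..M4: k=2: 0+4560+28·10·24=11280; k=3: 5320+0+28·19·24=18088 → min 11280 | M3..M5: k=3: 0+13680+10·19·30=19380; k=4: 4560+0+10·24·30=11760 → min 11760.
Length 4: M1..M4: k=1: 0+11280+25·28·24=28080; k=2: 7000+4560+25·10·24=17560; k=3: 11750+0+25·19·24=23150 → min 17560 | M2..M5: k=2: 0+11760+28·10·30=20160; k=3: 5320+13680+28·19·30=34960; k=4: 11280+0+28·24·30=31440 → min 20160.
Top-level splits: k=1: (M1..M1)·(M2..M5) → 0+20160+25·28·30 = 41160; k=2: (M1..M2)·(M3..M5) → 7000+11760+25·10·30 = 26260; k=3: (M1..M3)·(M4..M5) → 11750+13680+25·19·30 = 39680; k=4: (M1..M4)·(M5..M5) → 17560+0+25·24·30 = 35560.
Best split is after M2, i.e. k = 2.

2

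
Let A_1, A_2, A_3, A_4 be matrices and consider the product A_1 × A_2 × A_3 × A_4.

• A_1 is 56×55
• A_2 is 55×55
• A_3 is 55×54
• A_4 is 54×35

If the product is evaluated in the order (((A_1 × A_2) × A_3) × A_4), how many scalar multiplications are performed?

441560

(A_1 × A_2): 56×55 by 55×55 → 56×55, cost 56·55·55 = 169400
((A_1 × A_2) × A_3): 56×55 by 55×54 → 56×54, cost 56·55·54 = 166320; cumulative 335720
(((A_1 × A_2) × A_3) × A_4): 56×54 by 54×35 → 56×35, cost 56·54·35 = 105840; cumulative 441560
Total: 441560 scalar multiplications.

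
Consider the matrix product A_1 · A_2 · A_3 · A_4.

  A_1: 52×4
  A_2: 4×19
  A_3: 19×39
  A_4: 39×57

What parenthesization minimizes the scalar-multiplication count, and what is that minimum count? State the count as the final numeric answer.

23712

Adjacent pairs: A_1A_2 = 52·4·19 = 3952; A_2A_3 = 4·19·39 = 2964; A_3A_4 = 19·39·57 = 42237.
Length 3: A_1..A_3: k=1: 0+2964+52·4·39=11076; k=2: 3952+0+52·19·39=42484 → min 11076 | A_2..A_4: k=2: 0+42237+4·19·57=46569; k=3: 2964+0+4·39·57=11856 → min 11856.
Length 4: A_1..A_4: k=1: 0+11856+52·4·57=23712; k=2: 3952+42237+52·19·57=102505; k=3: 11076+0+52·39·57=126672 → min 23712.
Optimal parenthesization: (A_1 · ((A_2 · A_3) · A_4)) with cost 23712.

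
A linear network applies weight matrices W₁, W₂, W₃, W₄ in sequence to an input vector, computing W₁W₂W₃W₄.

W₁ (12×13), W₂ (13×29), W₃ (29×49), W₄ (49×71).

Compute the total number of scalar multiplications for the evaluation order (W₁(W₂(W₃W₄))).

138734

(W₃W₄): 29×49 by 49×71 → 29×71, cost 29·49·71 = 100891
(W₂(W₃W₄)): 13×29 by 29×71 → 13×71, cost 13·29·71 = 26767; cumulative 127658
(W₁(W₂(W₃W₄))): 12×13 by 13×71 → 12×71, cost 12·13·71 = 11076; cumulative 138734
Total: 138734 scalar multiplications.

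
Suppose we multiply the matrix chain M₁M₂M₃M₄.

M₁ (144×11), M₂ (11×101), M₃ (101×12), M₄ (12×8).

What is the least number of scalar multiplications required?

27060

Adjacent pairs: M₁M₂ = 144·11·101 = 159984; M₂M₃ = 11·101·12 = 13332; M₃M₄ = 101·12·8 = 9696.
Length 3: M₁..M₃: k=1: 0+13332+144·11·12=32340; k=2: 159984+0+144·101·12=334512 → min 32340 | M₂..M₄: k=2: 0+9696+11·101·8=18584; k=3: 13332+0+11·12·8=14388 → min 14388.
Length 4: M₁..M₄: k=1: 0+14388+144·11·8=27060; k=2: 159984+9696+144·101·8=286032; k=3: 32340+0+144·12·8=46164 → min 27060.
Optimal order: (M₁((M₂M₃)M₄)) with cost 27060.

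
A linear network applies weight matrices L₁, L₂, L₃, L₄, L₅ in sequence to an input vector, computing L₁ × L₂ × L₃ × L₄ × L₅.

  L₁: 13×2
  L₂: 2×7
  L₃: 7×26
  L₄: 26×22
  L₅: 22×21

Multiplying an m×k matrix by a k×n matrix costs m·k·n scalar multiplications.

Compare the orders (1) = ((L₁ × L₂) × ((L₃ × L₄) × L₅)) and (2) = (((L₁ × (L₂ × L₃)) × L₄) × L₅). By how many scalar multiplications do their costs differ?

5151

Order (1) = ((L₁ × L₂) × ((L₃ × L₄) × L₅)): (L₁ × L₂): 13×2 by 2×7 → 13×7, cost 13·2·7 = 182; (L₃ × L₄): 7×26 by 26×22 → 7×22, cost 7·26·22 = 4004; ((L₃ × L₄) × L₅): 7×22 by 22×21 → 7×21, cost 7·22·21 = 3234; cumulative 7238; ((L₁ × L₂) × ((L₃ × L₄) × L₅)): 13×7 by 7×21 → 13×21, cost 13·7·21 = 1911; cumulative 9331. Total 9331.
Order (2) = (((L₁ × (L₂ × L₃)) × L₄) × L₅): (L₂ × L₃): 2×7 by 7×26 → 2×26, cost 2·7·26 = 364; (L₁ × (L₂ × L₃)): 13×2 by 2×26 → 13×26, cost 13·2·26 = 676; cumulative 1040; ((L₁ × (L₂ × L₃)) × L₄): 13×26 by 26×22 → 13×22, cost 13·26·22 = 7436; cumulative 8476; (((L₁ × (L₂ × L₃)) × L₄) × L₅): 13×22 by 22×21 → 13×21, cost 13·22·21 = 6006; cumulative 14482. Total 14482.
Difference: |9331 − 14482| = 5151.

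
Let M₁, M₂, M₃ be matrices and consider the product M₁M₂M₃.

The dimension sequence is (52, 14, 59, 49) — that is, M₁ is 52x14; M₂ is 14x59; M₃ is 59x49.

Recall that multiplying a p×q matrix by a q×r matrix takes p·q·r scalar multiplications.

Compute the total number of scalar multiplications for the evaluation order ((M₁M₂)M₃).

(M₁M₂): 52×14 by 14×59 → 52×59, cost 52·14·59 = 42952
((M₁M₂)M₃): 52×59 by 59×49 → 52×49, cost 52·59·49 = 150332; cumulative 193284
Total: 193284 scalar multiplications.

193284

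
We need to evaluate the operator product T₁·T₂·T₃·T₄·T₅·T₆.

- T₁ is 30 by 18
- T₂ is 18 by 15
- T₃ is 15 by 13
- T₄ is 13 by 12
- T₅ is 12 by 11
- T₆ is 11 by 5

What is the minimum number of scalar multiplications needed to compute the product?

Adjacent pairs: T₁T₂ = 30·18·15 = 8100; T₂T₃ = 18·15·13 = 3510; T₃T₄ = 15·13·12 = 2340; T₄T₅ = 13·12·11 = 1716; T₅T₆ = 12·11·5 = 660.
Length 3: T₁..T₃: k=1: 0+3510+30·18·13=10530; k=2: 8100+0+30·15·13=13950 → min 10530 | T₂..T₄: k=2: 0+2340+18·15·12=5580; k=3: 3510+0+18·13·12=6318 → min 5580 | T₃..T₅: k=3: 0+1716+15·13·11=3861; k=4: 2340+0+15·12·11=4320 → min 3861 | T₄..T₆: k=4: 0+660+13·12·5=1440; k=5: 1716+0+13·11·5=2431 → min 1440.
Length 4: T₁..T₄: k=1: 0+5580+30·18·12=12060; k=2: 8100+2340+30·15·12=15840; k=3: 10530+0+30·13·12=15210 → min 12060 | T₂..T₅: k=2: 0+3861+18·15·11=6831; k=3: 3510+1716+18·13·11=7800; k=4: 5580+0+18·12·11=7956 → min 6831 | T₃..T₆: k=3: 0+1440+15·13·5=2415; k=4: 2340+660+15·12·5=3900; k=5: 3861+0+15·11·5=4686 → min 2415.
Length 5: T₁..T₅: k=1: 0+6831+30·18·11=12771; k=2: 8100+3861+30·15·11=16911; k=3: 10530+1716+30·13·11=16536; k=4: 12060+0+30·12·11=16020 → min 12771 | T₂..T₆: k=2: 0+2415+18·15·5=3765; k=3: 3510+1440+18·13·5=6120; k=4: 5580+660+18·12·5=7320; k=5: 6831+0+18·11·5=7821 → min 3765.
Length 6: T₁..T₆: k=1: 0+3765+30·18·5=6465; k=2: 8100+2415+30·15·5=12765; k=3: 10530+1440+30·13·5=13920; k=4: 12060+660+30·12·5=14520; k=5: 12771+0+30·11·5=14421 → min 6465.
Optimal order: (T₁·(T₂·(T₃·(T₄·(T₅·T₆))))) with cost 6465.

6465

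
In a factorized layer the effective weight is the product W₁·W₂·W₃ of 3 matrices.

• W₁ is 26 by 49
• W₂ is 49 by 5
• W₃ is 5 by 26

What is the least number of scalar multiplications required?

Order (W₁·(W₂·W₃)): (W₂·W₃): 49×5 by 5×26 → 49×26, cost 49·5·26 = 6370; (W₁·(W₂·W₃)): 26×49 by 49×26 → 26×26, cost 26·49·26 = 33124; cumulative 39494. Total 39494.
Order ((W₁·W₂)·W₃): (W₁·W₂): 26×49 by 49×5 → 26×5, cost 26·49·5 = 6370; ((W₁·W₂)·W₃): 26×5 by 5×26 → 26×26, cost 26·5·26 = 3380; cumulative 9750. Total 9750.
Minimum: 9750.

9750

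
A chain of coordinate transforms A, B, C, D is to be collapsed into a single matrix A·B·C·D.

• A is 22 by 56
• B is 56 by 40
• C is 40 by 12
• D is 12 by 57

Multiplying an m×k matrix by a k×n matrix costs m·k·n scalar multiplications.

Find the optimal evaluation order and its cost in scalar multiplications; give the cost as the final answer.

Adjacent pairs: AB = 22·56·40 = 49280; BC = 56·40·12 = 26880; CD = 40·12·57 = 27360.
Length 3: A..C: k=1: 0+26880+22·56·12=41664; k=2: 49280+0+22·40·12=59840 → min 41664 | B..D: k=2: 0+27360+56·40·57=155040; k=3: 26880+0+56·12·57=65184 → min 65184.
Length 4: A..D: k=1: 0+65184+22·56·57=135408; k=2: 49280+27360+22·40·57=126800; k=3: 41664+0+22·12·57=56712 → min 56712.
Optimal parenthesization: ((A·(B·C))·D) with cost 56712.

56712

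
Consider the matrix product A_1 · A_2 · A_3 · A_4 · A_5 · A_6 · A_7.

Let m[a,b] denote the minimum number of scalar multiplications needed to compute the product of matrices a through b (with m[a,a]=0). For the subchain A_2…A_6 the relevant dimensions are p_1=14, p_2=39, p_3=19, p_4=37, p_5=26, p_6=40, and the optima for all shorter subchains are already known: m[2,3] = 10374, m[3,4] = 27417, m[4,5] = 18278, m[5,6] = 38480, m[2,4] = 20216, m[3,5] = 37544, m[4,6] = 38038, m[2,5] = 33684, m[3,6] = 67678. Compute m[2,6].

m[2,6] = min over k∈[2,5] of m[2,k]+m[k+1,6]+p_{1}·p_k·p_{6}.
k=2: 0 + 67678 + 14·39·40 = 89518; k=3: 10374 + 38038 + 14·19·40 = 59052; k=4: 20216 + 38480 + 14·37·40 = 79416; k=5: 33684 + 0 + 14·26·40 = 48244.
Minimum: 48244 at k=5.

48244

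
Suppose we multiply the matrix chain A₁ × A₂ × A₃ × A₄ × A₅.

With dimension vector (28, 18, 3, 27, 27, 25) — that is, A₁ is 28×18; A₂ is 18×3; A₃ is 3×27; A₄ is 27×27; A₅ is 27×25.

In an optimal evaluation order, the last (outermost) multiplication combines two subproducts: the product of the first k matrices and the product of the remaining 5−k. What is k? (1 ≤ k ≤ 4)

2

Adjacent pairs: A₁A₂ = 28·18·3 = 1512; A₂A₃ = 18·3·27 = 1458; A₃A₄ = 3·27·27 = 2187; A₄A₅ = 27·27·25 = 18225.
Length 3: A₁..A₃: k=1: 0+1458+28·18·27=15066; k=2: 1512+0+28·3·27=3780 → min 3780 | A₂..A₄: k=2: 0+2187+18·3·27=3645; k=3: 1458+0+18·27·27=14580 → min 3645 | A₃..A₅: k=3: 0+18225+3·27·25=20250; k=4: 2187+0+3·27·25=4212 → min 4212.
Length 4: A₁..A₄: k=1: 0+3645+28·18·27=17253; k=2: 1512+2187+28·3·27=5967; k=3: 3780+0+28·27·27=24192 → min 5967 | A₂..A₅: k=2: 0+4212+18·3·25=5562; k=3: 1458+18225+18·27·25=31833; k=4: 3645+0+18·27·25=15795 → min 5562.
Top-level splits: k=1: (A₁..A₁)·(A₂..A₅) → 0+5562+28·18·25 = 18162; k=2: (A₁..A₂)·(A₃..A₅) → 1512+4212+28·3·25 = 7824; k=3: (A₁..A₃)·(A₄..A₅) → 3780+18225+28·27·25 = 40905; k=4: (A₁..A₄)·(A₅..A₅) → 5967+0+28·27·25 = 24867.
Best split is after A₂, i.e. k = 2.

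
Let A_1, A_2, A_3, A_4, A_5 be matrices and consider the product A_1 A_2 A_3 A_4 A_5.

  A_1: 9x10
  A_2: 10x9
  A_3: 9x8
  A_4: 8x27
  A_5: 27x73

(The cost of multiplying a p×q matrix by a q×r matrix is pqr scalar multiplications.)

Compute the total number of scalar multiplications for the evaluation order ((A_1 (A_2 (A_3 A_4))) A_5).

24543

(A_3 A_4): 9×8 by 8×27 → 9×27, cost 9·8·27 = 1944
(A_2 (A_3 A_4)): 10×9 by 9×27 → 10×27, cost 10·9·27 = 2430; cumulative 4374
(A_1 (A_2 (A_3 A_4))): 9×10 by 10×27 → 9×27, cost 9·10·27 = 2430; cumulative 6804
((A_1 (A_2 (A_3 A_4))) A_5): 9×27 by 27×73 → 9×73, cost 9·27·73 = 17739; cumulative 24543
Total: 24543 scalar multiplications.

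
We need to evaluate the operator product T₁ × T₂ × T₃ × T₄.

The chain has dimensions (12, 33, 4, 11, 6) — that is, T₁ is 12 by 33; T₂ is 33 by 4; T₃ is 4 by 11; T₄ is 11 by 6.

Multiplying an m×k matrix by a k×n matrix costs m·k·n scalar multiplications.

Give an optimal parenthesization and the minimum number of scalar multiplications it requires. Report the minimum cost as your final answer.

Adjacent pairs: T₁T₂ = 12·33·4 = 1584; T₂T₃ = 33·4·11 = 1452; T₃T₄ = 4·11·6 = 264.
Length 3: T₁..T₃: k=1: 0+1452+12·33·11=5808; k=2: 1584+0+12·4·11=2112 → min 2112 | T₂..T₄: k=2: 0+264+33·4·6=1056; k=3: 1452+0+33·11·6=3630 → min 1056.
Length 4: T₁..T₄: k=1: 0+1056+12·33·6=3432; k=2: 1584+264+12·4·6=2136; k=3: 2112+0+12·11·6=2904 → min 2136.
Optimal parenthesization: ((T₁ × T₂) × (T₃ × T₄)) with cost 2136.

2136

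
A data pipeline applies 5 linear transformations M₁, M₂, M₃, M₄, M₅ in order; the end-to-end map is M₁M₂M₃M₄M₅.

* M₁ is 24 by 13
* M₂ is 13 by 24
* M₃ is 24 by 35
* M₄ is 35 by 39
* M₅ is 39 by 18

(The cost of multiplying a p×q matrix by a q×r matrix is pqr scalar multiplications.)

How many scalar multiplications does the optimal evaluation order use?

43407

Adjacent pairs: M₁M₂ = 24·13·24 = 7488; M₂M₃ = 13·24·35 = 10920; M₃M₄ = 24·35·39 = 32760; M₄M₅ = 35·39·18 = 24570.
Length 3: M₁..M₃: k=1: 0+10920+24·13·35=21840; k=2: 7488+0+24·24·35=27648 → min 21840 | M₂..M₄: k=2: 0+32760+13·24·39=44928; k=3: 10920+0+13·35·39=28665 → min 28665 | M₃..M₅: k=3: 0+24570+24·35·18=39690; k=4: 32760+0+24·39·18=49608 → min 39690.
Length 4: M₁..M₄: k=1: 0+28665+24·13·39=40833; k=2: 7488+32760+24·24·39=62712; k=3: 21840+0+24·35·39=54600 → min 40833 | M₂..M₅: k=2: 0+39690+13·24·18=45306; k=3: 10920+24570+13·35·18=43680; k=4: 28665+0+13·39·18=37791 → min 37791.
Length 5: M₁..M₅: k=1: 0+37791+24·13·18=43407; k=2: 7488+39690+24·24·18=57546; k=3: 21840+24570+24·35·18=61530; k=4: 40833+0+24·39·18=57681 → min 43407.
Optimal order: (M₁(((M₂M₃)M₄)M₅)) with cost 43407.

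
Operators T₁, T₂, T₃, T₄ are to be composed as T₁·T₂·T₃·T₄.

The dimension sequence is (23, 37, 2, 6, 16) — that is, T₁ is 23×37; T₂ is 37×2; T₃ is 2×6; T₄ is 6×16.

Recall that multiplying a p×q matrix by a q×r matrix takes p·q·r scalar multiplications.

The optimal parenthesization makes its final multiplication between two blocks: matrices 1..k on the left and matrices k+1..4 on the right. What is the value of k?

Adjacent pairs: T₁T₂ = 23·37·2 = 1702; T₂T₃ = 37·2·6 = 444; T₃T₄ = 2·6·16 = 192.
Length 3: T₁..T₃: k=1: 0+444+23·37·6=5550; k=2: 1702+0+23·2·6=1978 → min 1978 | T₂..T₄: k=2: 0+192+37·2·16=1376; k=3: 444+0+37·6·16=3996 → min 1376.
Top-level splits: k=1: (T₁..T₁)·(T₂..T₄) → 0+1376+23·37·16 = 14992; k=2: (T₁..T₂)·(T₃..T₄) → 1702+192+23·2·16 = 2630; k=3: (T₁..T₃)·(T₄..T₄) → 1978+0+23·6·16 = 4186.
Best split is after T₂, i.e. k = 2.

2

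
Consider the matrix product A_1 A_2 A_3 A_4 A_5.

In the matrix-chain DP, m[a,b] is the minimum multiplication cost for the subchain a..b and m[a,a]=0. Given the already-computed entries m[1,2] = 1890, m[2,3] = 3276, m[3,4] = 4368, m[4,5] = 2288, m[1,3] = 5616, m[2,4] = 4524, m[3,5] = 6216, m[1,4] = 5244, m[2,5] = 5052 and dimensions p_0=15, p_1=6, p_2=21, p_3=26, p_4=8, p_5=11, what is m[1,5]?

6042

m[1,5] = min over k∈[1,4] of m[1,k]+m[k+1,5]+p_{0}·p_k·p_{5}.
k=1: 0 + 5052 + 15·6·11 = 6042; k=2: 1890 + 6216 + 15·21·11 = 11571; k=3: 5616 + 2288 + 15·26·11 = 12194; k=4: 5244 + 0 + 15·8·11 = 6564.
Minimum: 6042 at k=1.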